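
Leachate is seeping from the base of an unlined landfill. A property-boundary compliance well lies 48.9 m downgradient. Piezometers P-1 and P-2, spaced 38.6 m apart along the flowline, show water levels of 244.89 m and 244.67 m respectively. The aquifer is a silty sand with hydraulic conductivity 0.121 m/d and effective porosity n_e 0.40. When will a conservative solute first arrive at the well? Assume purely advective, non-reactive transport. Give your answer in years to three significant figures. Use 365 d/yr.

77.7 years

Hydraulic gradient i = (244.89 − 244.67) / 38.6 = 0.22 / 38.6 = 0.005699
Darcy flux q = K·i = 0.121 × 0.005699 = 6.896e-4 m/d
Average linear velocity = 6.896e-4 / 0.40 = 0.001724 m/d
t = L / v = 48.9 / 0.001724 = 28360 d
   = 28360 / 365 = 77.7 yr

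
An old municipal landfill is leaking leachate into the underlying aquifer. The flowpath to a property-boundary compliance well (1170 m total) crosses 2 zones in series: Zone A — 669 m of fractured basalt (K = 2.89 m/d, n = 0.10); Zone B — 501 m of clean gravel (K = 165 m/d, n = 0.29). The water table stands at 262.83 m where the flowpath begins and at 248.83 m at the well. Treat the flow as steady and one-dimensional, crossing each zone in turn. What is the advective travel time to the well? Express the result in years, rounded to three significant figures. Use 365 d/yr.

Total head drop ΔH = 262.83 − 248.83 = 14.00 m
Steady 1-D flow in series ⇒ the Darcy flux q is identical in every zone and the zone head losses add (resistances L/K in series).
Σ(L/K) = 669/2.89 + 501/165 = 231.5 + 3.036 = 234.5 d
q = ΔH / Σ(L/K) = 14.00 / 234.5 = 0.05970 m/d (same in every zone)
Zone A: v = q/n = 0.05970/0.10 = 0.5970 m/d → t_A = 669/0.5970 = 1121 d
Zone B: v = q/n = 0.05970/0.29 = 0.2058 m/d → t_B = 501/0.2058 = 2434 d
Total t = 1121 + 2434 = 3555 d
   = 3555 / 365 = 9.74 yr

9.74 years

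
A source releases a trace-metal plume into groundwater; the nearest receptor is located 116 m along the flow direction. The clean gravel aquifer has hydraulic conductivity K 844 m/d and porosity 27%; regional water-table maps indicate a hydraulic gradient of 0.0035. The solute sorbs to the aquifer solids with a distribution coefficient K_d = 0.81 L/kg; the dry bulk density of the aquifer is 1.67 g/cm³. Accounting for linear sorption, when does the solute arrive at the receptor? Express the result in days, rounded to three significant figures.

q = Ki = 844 × 0.0035 = 2.954 m/d
Seepage velocity v = q / n = 2.954 / 0.27 = 10.94 m/d
Retardation R = 1 + ρ_b·K_d/n = 1 + 1.67×0.81/0.27 = 6.010
Contaminant velocity v_c = v/R = 10.94/6.010 = 1.820 m/d
t = L/v_c = 116/1.820 = 63.72 d

63.7 days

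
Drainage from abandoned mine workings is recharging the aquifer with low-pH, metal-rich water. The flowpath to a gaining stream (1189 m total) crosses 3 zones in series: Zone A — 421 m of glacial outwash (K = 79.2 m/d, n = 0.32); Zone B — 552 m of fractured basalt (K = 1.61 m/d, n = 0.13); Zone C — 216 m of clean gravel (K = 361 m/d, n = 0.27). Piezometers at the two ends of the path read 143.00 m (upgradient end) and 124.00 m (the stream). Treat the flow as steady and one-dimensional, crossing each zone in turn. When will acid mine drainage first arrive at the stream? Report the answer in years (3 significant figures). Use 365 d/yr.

Total head drop ΔH = 143.00 − 124.00 = 19.00 m
Steady 1-D flow in series ⇒ the Darcy flux q is identical in every zone and the zone head losses add (resistances L/K in series).
Σ(L/K) = 421/79.2 + 552/1.61 + 216/361 = 5.316 + 342.9 + 0.5983 = 348.8 d
q = ΔH / Σ(L/K) = 19.00 / 348.8 = 0.05448 m/d (same in every zone)
Zone A: v = q/n = 0.05448/0.32 = 0.1702 m/d → t_A = 421/0.1702 = 2473 d
Zone B: v = q/n = 0.05448/0.13 = 0.4191 m/d → t_B = 552/0.4191 = 1317 d
Zone C: v = q/n = 0.05448/0.27 = 0.2018 m/d → t_C = 216/0.2018 = 1071 d
Total t = 2473 + 1317 + 1071 = 4861 d
   = 4861 / 365 = 13.3 yr

13.3 years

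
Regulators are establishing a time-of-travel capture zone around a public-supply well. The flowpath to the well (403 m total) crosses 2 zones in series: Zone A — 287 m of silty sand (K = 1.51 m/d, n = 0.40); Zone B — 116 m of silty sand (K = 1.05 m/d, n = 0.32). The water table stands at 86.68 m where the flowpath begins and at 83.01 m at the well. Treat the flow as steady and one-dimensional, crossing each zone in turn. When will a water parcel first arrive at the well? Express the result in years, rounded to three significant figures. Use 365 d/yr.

Total head drop ΔH = 86.68 − 83.01 = 3.67 m
Steady 1-D flow in series ⇒ the Darcy flux q is identical in every zone and the zone head losses add (resistances L/K in series).
Σ(L/K) = 287/1.51 + 116/1.05 = 190.1 + 110.5 = 300.5 d
q = ΔH / Σ(L/K) = 3.67 / 300.5 = 0.01221 m/d (same in every zone)
Zone A: v = q/n = 0.01221/0.40 = 0.03053 m/d → t_A = 287/0.03053 = 9401 d
Zone B: v = q/n = 0.01221/0.32 = 0.03816 m/d → t_B = 116/0.03816 = 3040 d
Total t = 9401 + 3040 = 12440 d
   = 12440 / 365 = 34.1 yr

34.1 years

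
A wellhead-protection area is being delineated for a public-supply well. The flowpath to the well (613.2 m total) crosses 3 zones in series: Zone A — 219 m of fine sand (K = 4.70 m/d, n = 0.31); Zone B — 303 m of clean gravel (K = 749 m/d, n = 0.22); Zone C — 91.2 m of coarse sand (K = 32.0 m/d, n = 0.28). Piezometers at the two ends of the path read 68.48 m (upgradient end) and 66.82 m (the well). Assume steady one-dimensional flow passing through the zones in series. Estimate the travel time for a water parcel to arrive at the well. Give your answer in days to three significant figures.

Total head drop ΔH = 68.48 − 66.82 = 1.66 m
Continuity: the same q passes through each zone, so ΔH = q·Σ(L_j/K_j) — the zones act as resistances in series.
Σ(L/K) = 219/4.70 + 303/749 + 91.2/32.0 = 46.60 + 0.4045 + 2.850 = 49.85 d
q = ΔH / Σ(L/K) = 1.66 / 49.85 = 0.03330 m/d (same in every zone)
Zone A: v = q/n = 0.03330/0.31 = 0.1074 m/d → t_A = 219/0.1074 = 2039 d
Zone B: v = q/n = 0.03330/0.22 = 0.1514 m/d → t_B = 303/0.1514 = 2002 d
Zone C: v = q/n = 0.03330/0.28 = 0.1189 m/d → t_C = 91.2/0.1189 = 766.9 d
Total t = 2039 + 2002 + 766.9 = 4807 d

4810 days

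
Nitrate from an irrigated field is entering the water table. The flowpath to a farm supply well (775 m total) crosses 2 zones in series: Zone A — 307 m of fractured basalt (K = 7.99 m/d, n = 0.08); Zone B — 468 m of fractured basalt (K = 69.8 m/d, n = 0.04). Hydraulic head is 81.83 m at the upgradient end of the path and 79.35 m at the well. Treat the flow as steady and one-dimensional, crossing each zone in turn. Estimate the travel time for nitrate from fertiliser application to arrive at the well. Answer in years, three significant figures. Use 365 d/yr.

2.16 years

Total head drop ΔH = 81.83 − 79.35 = 2.48 m
Continuity: the same q passes through each zone, so ΔH = q·Σ(L_j/K_j) — the zones act as resistances in series.
Σ(L/K) = 307/7.99 + 468/69.8 = 38.42 + 6.705 = 45.13 d
q = ΔH / Σ(L/K) = 2.48 / 45.13 = 0.05495 m/d (same in every zone)
Zone A: v = q/n = 0.05495/0.08 = 0.6869 m/d → t_A = 307/0.6869 = 446.9 d
Zone B: v = q/n = 0.05495/0.04 = 1.374 m/d → t_B = 468/1.374 = 340.6 d
Total t = 446.9 + 340.6 = 787.6 d
   = 787.6 / 365 = 2.16 yr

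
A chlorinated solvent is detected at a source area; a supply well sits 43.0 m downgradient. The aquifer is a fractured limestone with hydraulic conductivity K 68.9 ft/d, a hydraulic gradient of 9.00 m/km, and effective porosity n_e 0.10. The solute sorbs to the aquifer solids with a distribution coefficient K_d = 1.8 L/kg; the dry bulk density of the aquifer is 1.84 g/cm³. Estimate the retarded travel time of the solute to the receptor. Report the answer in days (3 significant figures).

K = 68.9 ft/d × 0.3048 = 21.00 m/d
Darcy flux q = K·i = 21.00 × 0.0090 = 0.1890 m/d
Seepage velocity v = q / n = 0.1890 / 0.10 = 1.890 m/d
Retardation R = 1 + ρ_b·K_d/n = 1 + 1.84×1.8/0.10 = 34.12
Contaminant velocity v_c = v/R = 1.890/34.12 = 0.05539 m/d
t = L/v_c = 43.0/0.05539 = 776.2 d

776 days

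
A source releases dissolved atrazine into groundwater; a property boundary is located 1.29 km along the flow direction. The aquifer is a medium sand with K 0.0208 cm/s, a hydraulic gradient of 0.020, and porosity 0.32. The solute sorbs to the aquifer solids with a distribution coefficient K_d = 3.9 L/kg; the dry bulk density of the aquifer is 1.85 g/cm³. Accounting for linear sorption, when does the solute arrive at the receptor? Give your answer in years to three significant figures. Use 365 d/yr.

74.1 years

K = 0.0208 cm/s × 864 = 17.97 m/d
Darcy flux q = K·i = 17.97 × 0.020 = 0.3594 m/d
Average linear velocity = 0.3594 / 0.32 = 1.123 m/d
Retardation R = 1 + ρ_b·K_d/n = 1 + 1.85×3.9/0.32 = 23.55
Contaminant velocity v_c = v/R = 1.123/23.55 = 0.04770 m/d
L = 1.29 km = 1290 m
t = L/v_c = 1290/0.04770 = 27040 d
   = 27040/365 = 74.1 yr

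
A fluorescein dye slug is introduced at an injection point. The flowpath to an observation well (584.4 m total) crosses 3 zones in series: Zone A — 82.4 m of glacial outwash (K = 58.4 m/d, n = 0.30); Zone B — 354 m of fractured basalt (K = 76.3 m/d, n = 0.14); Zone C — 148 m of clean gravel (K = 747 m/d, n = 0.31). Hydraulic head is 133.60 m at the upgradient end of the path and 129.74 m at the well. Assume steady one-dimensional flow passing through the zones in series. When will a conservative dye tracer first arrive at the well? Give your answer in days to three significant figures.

195 days

Total head drop ΔH = 133.60 − 129.74 = 3.86 m
Steady 1-D flow in series ⇒ the Darcy flux q is identical in every zone and the zone head losses add (resistances L/K in series).
Σ(L/K) = 82.4/58.4 + 354/76.3 + 148/747 = 1.411 + 4.640 + 0.1981 = 6.249 d
q = ΔH / Σ(L/K) = 3.86 / 6.249 = 0.6177 m/d (same in every zone)
Zone A: v = q/n = 0.6177/0.30 = 2.059 m/d → t_A = 82.4/2.059 = 40.02 d
Zone B: v = q/n = 0.6177/0.14 = 4.412 m/d → t_B = 354/4.412 = 80.23 d
Zone C: v = q/n = 0.6177/0.31 = 1.993 m/d → t_C = 148/1.993 = 74.27 d
Total t = 40.02 + 80.23 + 74.27 = 194.5 d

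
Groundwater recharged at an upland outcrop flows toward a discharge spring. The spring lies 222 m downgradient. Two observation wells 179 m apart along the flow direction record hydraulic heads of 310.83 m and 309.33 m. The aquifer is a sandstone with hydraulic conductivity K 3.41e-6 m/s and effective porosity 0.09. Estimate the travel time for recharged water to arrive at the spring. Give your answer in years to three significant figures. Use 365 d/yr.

22.2 years

Hydraulic gradient i = (310.83 − 309.33) / 179 = 1.50 / 179 = 0.008380
K = 3.41e-6 m/s × 86400 s/d = 0.2946 m/d
Darcy flux q = K·i = 0.2946 × 0.008380 = 0.002469 m/d
Average linear velocity = 0.002469 / 0.09 = 0.02743 m/d
t = L / v = 222 / 0.02743 = 8093 d
   = 8093 / 365 = 22.2 yr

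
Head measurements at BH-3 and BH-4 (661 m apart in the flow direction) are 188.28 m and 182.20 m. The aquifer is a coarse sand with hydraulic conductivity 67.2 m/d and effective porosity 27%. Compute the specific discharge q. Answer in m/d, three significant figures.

Hydraulic gradient i = (188.28 − 182.20) / 661 = 6.08 / 661 = 0.009198
q = Ki = 67.2 × 0.009198 = 0.6181 m/d

0.618 m/d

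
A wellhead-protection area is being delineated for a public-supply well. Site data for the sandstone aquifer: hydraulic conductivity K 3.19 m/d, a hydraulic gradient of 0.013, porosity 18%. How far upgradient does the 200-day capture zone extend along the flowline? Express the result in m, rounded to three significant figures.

46.1 m

Specific discharge q = 3.19 × 0.013 = 0.04147 m/d
v_s = q/n_e = 0.04147/0.18 = 0.2304 m/d
L = v × T = 0.2304 × 200 = 46.08 m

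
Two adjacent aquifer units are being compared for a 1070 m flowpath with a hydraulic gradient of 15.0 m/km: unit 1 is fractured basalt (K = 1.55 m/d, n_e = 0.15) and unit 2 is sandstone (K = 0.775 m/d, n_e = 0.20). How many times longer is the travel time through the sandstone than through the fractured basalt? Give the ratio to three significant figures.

2.67

Unit 1 (fractured basalt): v = 1.55×0.015/0.15 = 0.1550 m/d, t = 1070/0.1550 = 6903 d
Unit 2 (sandstone): v = 0.775×0.015/0.20 = 0.05812 m/d, t = 1070/0.05812 = 18410 d
t(sandstone) / t(fractured basalt) = 18410/6903 = 2.67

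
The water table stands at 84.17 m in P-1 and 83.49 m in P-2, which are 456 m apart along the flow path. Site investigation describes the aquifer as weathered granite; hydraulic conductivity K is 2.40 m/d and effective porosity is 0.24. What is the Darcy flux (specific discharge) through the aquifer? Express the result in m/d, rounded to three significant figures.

Hydraulic gradient i = (84.17 − 83.49) / 456 = 0.68 / 456 = 0.001491
Specific discharge q = 2.40 × 0.001491 = 0.003579 m/d

0.00358 m/d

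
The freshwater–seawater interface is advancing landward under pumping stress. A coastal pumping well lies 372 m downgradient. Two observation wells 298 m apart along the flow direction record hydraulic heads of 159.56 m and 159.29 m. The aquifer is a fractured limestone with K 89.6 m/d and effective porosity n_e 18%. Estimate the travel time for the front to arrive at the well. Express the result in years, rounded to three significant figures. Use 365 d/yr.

Hydraulic gradient i = (159.56 − 159.29) / 298 = 0.27 / 298 = 9.060e-4
Specific discharge q = 89.6 × 9.060e-4 = 0.08118 m/d
Seepage velocity v = q / n = 0.08118 / 0.18 = 0.4510 m/d
t = L / v = 372 / 0.4510 = 824.8 d
   = 824.8 / 365 = 2.26 yr

2.26 years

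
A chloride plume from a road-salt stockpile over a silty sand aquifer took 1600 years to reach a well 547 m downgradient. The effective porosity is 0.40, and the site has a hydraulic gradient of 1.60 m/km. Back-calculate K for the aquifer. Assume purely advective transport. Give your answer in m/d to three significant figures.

t = 1600 years = 584000 d
v = L / t = 547 / 584000 = 9.366e-4 m/d
K = v · n / i = 9.366e-4 × 0.40 / 0.0016 = 0.234 m/d

0.234 m/d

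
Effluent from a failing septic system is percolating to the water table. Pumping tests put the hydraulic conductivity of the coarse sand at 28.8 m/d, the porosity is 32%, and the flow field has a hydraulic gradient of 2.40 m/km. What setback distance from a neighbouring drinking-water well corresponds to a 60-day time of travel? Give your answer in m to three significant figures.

Darcy flux q = K·i = 28.8 × 0.0024 = 0.06912 m/d
Seepage velocity v = q / n = 0.06912 / 0.32 = 0.2160 m/d
L = v × T = 0.2160 × 60 = 12.96 m

13.0 m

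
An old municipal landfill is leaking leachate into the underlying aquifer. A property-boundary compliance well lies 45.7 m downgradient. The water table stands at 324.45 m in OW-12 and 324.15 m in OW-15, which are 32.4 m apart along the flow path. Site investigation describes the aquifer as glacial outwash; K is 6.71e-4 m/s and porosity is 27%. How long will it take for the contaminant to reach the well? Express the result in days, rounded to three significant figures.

23.0 days

Hydraulic gradient i = (324.45 − 324.15) / 32.4 = 0.30 / 32.4 = 0.009259
K = 6.71e-4 m/s × 86400 s/d = 57.97 m/d
Specific discharge q = 57.97 × 0.009259 = 0.5368 m/d
Seepage velocity v = q / n = 0.5368 / 0.27 = 1.988 m/d
t = L / v = 45.7 / 1.988 = 22.99 d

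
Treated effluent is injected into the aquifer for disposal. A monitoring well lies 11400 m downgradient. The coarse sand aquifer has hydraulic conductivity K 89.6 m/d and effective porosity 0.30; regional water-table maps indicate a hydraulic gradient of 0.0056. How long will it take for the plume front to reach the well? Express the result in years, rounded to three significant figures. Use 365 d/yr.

Specific discharge q = 89.6 × 0.0056 = 0.5018 m/d
Seepage velocity v = q / n = 0.5018 / 0.30 = 1.673 m/d
t = L / v = 11400 / 1.673 = 6816 d
   = 6816 / 365 = 18.7 yr

18.7 years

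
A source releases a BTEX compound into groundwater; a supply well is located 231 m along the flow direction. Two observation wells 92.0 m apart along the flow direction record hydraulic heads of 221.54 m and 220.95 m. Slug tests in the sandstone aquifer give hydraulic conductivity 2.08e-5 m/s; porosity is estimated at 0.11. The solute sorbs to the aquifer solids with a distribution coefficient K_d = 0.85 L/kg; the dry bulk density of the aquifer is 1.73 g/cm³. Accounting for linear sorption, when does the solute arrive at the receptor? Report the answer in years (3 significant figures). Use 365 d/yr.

86.8 years

Hydraulic gradient i = (221.54 − 220.95) / 92.0 = 0.59 / 92.0 = 0.006413
K = 2.08e-5 m/s × 86400 s/d = 1.797 m/d
q = Ki = 1.797 × 0.006413 = 0.01153 m/d
v = Ki/n = 1.797·0.006413/0.11 = 0.1048 m/d
Retardation R = 1 + ρ_b·K_d/n = 1 + 1.73×0.85/0.11 = 14.37
Contaminant velocity v_c = v/R = 0.1048/14.37 = 0.007292 m/d
t = L/v_c = 231/0.007292 = 31680 d
   = 31680/365 = 86.8 yr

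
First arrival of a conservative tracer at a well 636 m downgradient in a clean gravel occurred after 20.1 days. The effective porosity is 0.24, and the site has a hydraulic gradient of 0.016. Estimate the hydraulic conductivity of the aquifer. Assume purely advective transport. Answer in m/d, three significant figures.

v = L / t = 636 / 20.1 = 31.64 m/d
K = v · n / i = 31.64 × 0.24 / 0.016 = 475 m/d

475 m/d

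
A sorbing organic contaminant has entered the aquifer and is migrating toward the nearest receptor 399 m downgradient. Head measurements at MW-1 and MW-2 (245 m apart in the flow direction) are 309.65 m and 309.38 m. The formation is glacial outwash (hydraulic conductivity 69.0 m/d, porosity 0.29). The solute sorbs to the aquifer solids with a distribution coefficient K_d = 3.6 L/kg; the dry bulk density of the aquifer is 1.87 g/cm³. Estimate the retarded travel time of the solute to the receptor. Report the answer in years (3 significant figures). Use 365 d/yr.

101 years

Hydraulic gradient i = (309.65 − 309.38) / 245 = 0.27 / 245 = 0.001102
Specific discharge q = 69.0 × 0.001102 = 0.07604 m/d
v = Ki/n = 69.0·0.001102/0.29 = 0.2622 m/d
Retardation R = 1 + ρ_b·K_d/n = 1 + 1.87×3.6/0.29 = 24.21
Contaminant velocity v_c = v/R = 0.2622/24.21 = 0.01083 m/d
t = L/v_c = 399/0.01083 = 36850 d
   = 36850/365 = 101 yr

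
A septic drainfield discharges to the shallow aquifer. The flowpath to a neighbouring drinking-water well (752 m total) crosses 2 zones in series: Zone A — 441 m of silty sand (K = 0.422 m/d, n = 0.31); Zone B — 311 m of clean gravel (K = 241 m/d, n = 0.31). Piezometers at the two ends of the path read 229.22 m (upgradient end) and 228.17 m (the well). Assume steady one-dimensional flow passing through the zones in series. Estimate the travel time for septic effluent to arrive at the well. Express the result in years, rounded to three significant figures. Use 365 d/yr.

636 years

Total head drop ΔH = 229.22 − 228.17 = 1.05 m
Steady 1-D flow in series ⇒ the Darcy flux q is identical in every zone and the zone head losses add (resistances L/K in series).
Σ(L/K) = 441/0.422 + 311/241 = 1045 + 1.290 = 1046 d
q = ΔH / Σ(L/K) = 1.05 / 1046 = 0.001004 m/d (same in every zone)
Zone A: v = q/n = 0.001004/0.31 = 0.003237 m/d → t_A = 441/0.003237 = 136200 d
Zone B: v = q/n = 0.001004/0.31 = 0.003237 m/d → t_B = 311/0.003237 = 96070 d
Total t = 136200 + 96070 = 232300 d
   = 232300 / 365 = 636 yr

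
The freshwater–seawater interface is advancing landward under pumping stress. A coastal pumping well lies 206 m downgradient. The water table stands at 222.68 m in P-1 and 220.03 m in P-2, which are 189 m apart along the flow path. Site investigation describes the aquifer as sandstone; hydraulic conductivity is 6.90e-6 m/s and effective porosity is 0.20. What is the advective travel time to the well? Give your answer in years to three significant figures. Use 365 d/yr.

13.5 years

Hydraulic gradient i = (222.68 − 220.03) / 189 = 2.65 / 189 = 0.01402
K = 6.90e-6 m/s × 86400 s/d = 0.5962 m/d
Specific discharge q = 0.5962 × 0.01402 = 0.008359 m/d
Average linear velocity = 0.008359 / 0.20 = 0.04179 m/d
t = L / v = 206 / 0.04179 = 4929 d
   = 4929 / 365 = 13.5 yr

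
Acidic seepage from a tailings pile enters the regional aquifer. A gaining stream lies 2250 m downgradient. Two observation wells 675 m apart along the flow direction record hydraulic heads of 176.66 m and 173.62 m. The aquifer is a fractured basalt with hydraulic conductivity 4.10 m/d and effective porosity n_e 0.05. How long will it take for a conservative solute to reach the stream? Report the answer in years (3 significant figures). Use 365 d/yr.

16.7 years

Hydraulic gradient i = (176.66 − 173.62) / 675 = 3.04 / 675 = 0.004504
q = Ki = 4.10 × 0.004504 = 0.01847 m/d
v = Ki/n = 4.10·0.004504/0.05 = 0.3693 m/d
t = L / v = 2250 / 0.3693 = 6093 d
   = 6093 / 365 = 16.7 yr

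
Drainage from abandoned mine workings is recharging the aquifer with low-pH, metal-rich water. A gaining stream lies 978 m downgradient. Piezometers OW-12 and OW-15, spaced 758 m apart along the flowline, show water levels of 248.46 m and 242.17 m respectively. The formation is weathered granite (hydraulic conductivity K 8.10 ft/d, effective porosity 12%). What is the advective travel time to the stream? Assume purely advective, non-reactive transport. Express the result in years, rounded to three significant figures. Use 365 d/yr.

15.7 years

Hydraulic gradient i = (248.46 − 242.17) / 758 = 6.29 / 758 = 0.008298
K = 8.10 ft/d × 0.3048 = 2.469 m/d
Specific discharge q = 2.469 × 0.008298 = 0.02049 m/d
v_s = q/n_e = 0.02049/0.12 = 0.1707 m/d
t = L / v = 978 / 0.1707 = 5728 d
   = 5728 / 365 = 15.7 yr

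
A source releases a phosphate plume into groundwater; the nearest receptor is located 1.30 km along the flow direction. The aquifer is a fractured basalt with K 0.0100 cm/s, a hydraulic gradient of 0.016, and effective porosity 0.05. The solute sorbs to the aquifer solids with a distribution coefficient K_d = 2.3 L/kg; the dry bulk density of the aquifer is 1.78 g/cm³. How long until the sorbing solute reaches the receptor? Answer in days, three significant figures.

K = 0.0100 cm/s × 864 = 8.640 m/d
Darcy flux q = K·i = 8.640 × 0.016 = 0.1382 m/d
v = Ki/n = 8.640·0.016/0.05 = 2.765 m/d
Retardation R = 1 + ρ_b·K_d/n = 1 + 1.78×2.3/0.05 = 82.88
Contaminant velocity v_c = v/R = 2.765/82.88 = 0.03336 m/d
L = 1.30 km = 1300 m
t = L/v_c = 1300/0.03336 = 38970 d

39000 days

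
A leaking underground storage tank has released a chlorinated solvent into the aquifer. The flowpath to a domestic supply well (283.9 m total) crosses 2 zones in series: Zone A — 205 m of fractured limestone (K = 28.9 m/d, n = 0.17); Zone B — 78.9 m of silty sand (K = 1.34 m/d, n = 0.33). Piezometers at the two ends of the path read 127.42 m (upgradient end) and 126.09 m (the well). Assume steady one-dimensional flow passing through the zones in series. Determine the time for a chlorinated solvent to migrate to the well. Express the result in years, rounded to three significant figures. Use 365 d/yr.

8.27 years

Total head drop ΔH = 127.42 − 126.09 = 1.33 m
Continuity: the same q passes through each zone, so ΔH = q·Σ(L_j/K_j) — the zones act as resistances in series.
Σ(L/K) = 205/28.9 + 78.9/1.34 = 7.093 + 58.88 = 65.97 d
q = ΔH / Σ(L/K) = 1.33 / 65.97 = 0.02016 m/d (same in every zone)
Zone A: v = q/n = 0.02016/0.17 = 0.1186 m/d → t_A = 205/0.1186 = 1729 d
Zone B: v = q/n = 0.02016/0.33 = 0.06109 m/d → t_B = 78.9/0.06109 = 1292 d
Total t = 1729 + 1292 = 3020 d
   = 3020 / 365 = 8.27 yr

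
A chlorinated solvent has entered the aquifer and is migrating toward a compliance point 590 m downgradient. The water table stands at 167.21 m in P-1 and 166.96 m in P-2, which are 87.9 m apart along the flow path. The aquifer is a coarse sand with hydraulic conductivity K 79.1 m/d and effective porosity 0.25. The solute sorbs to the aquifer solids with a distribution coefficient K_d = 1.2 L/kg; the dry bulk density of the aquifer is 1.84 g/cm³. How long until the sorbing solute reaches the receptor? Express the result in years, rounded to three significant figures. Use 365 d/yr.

17.7 years

Hydraulic gradient i = (167.21 − 166.96) / 87.9 = 0.25 / 87.9 = 0.002844
Darcy flux q = K·i = 79.1 × 0.002844 = 0.2250 m/d
Average linear velocity = 0.2250 / 0.25 = 0.8999 m/d
Retardation R = 1 + ρ_b·K_d/n = 1 + 1.84×1.2/0.25 = 9.832
Contaminant velocity v_c = v/R = 0.8999/9.832 = 0.09153 m/d
t = L/v_c = 590/0.09153 = 6446 d
   = 6446/365 = 17.7 yr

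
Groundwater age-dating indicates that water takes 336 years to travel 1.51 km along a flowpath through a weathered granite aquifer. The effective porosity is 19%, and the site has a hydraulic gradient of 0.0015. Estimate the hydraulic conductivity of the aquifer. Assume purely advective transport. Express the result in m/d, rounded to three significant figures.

1.56 m/d

t = 336 years = 122600 d
L = 1.51 km = 1510 m
v = L / t = 1510 / 122600 = 0.01231 m/d
K = v · n / i = 0.01231 × 0.19 / 0.0015 = 1.56 m/d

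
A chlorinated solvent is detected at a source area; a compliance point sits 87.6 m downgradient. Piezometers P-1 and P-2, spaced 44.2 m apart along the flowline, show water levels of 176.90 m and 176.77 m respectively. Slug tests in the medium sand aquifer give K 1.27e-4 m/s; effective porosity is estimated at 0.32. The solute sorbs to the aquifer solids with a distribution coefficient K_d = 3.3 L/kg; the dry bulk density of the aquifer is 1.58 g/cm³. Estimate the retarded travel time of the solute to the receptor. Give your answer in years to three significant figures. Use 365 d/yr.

41.2 years

Hydraulic gradient i = (176.90 − 176.77) / 44.2 = 0.13 / 44.2 = 0.002941
K = 1.27e-4 m/s × 86400 s/d = 10.97 m/d
Specific discharge q = 10.97 × 0.002941 = 0.03227 m/d
Average linear velocity = 0.03227 / 0.32 = 0.1009 m/d
Retardation R = 1 + ρ_b·K_d/n = 1 + 1.58×3.3/0.32 = 17.29
Contaminant velocity v_c = v/R = 0.1009/17.29 = 0.005832 m/d
t = L/v_c = 87.6/0.005832 = 15020 d
   = 15020/365 = 41.2 yr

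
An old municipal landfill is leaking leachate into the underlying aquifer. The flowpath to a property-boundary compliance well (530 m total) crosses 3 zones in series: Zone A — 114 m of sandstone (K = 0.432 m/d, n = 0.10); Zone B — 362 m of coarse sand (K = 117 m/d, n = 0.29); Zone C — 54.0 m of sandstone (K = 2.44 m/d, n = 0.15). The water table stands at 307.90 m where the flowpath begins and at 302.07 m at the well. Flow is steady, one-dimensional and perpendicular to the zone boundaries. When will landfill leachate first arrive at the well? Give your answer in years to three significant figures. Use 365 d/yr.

Total head drop ΔH = 307.90 − 302.07 = 5.83 m
Continuity: the same q passes through each zone, so ΔH = q·Σ(L_j/K_j) — the zones act as resistances in series.
Σ(L/K) = 114/0.432 + 362/117 + 54.0/2.44 = 263.9 + 3.094 + 22.13 = 289.1 d
q = ΔH / Σ(L/K) = 5.83 / 289.1 = 0.02017 m/d (same in every zone)
Zone A: v = q/n = 0.02017/0.10 = 0.2017 m/d → t_A = 114/0.2017 = 565.3 d
Zone B: v = q/n = 0.02017/0.29 = 0.06953 m/d → t_B = 362/0.06953 = 5206 d
Zone C: v = q/n = 0.02017/0.15 = 0.1344 m/d → t_C = 54.0/0.1344 = 401.7 d
Total t = 565.3 + 5206 + 401.7 = 6173 d
   = 6173 / 365 = 16.9 yr

16.9 years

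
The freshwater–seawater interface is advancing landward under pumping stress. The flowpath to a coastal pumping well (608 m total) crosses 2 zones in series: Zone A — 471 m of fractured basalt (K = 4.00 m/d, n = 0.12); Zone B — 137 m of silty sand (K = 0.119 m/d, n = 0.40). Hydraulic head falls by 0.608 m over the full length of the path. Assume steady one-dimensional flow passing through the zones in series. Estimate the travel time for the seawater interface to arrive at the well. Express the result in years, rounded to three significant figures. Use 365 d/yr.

637 years

Steady 1-D flow in series ⇒ the Darcy flux q is identical in every zone and the zone head losses add (resistances L/K in series).
Σ(L/K) = 471/4.00 + 137/0.119 = 117.8 + 1151 = 1269 d
q = ΔH / Σ(L/K) = 0.608 / 1269 = 4.791e-4 m/d (same in every zone)
Zone A: v = q/n = 4.791e-4/0.12 = 0.003993 m/d → t_A = 471/0.003993 = 118000 d
Zone B: v = q/n = 4.791e-4/0.40 = 0.001198 m/d → t_B = 137/0.001198 = 114400 d
Total t = 118000 + 114400 = 232300 d
   = 232300 / 365 = 637 yr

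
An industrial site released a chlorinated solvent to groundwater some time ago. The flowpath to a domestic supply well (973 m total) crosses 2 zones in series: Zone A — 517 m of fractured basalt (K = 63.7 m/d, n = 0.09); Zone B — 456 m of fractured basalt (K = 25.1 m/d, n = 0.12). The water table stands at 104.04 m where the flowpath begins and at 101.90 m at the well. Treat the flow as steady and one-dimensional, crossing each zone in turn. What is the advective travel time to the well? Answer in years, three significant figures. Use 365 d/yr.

3.41 years

Total head drop ΔH = 104.04 − 101.90 = 2.14 m
Continuity: the same q passes through each zone, so ΔH = q·Σ(L_j/K_j) — the zones act as resistances in series.
Σ(L/K) = 517/63.7 + 456/25.1 = 8.116 + 18.17 = 26.28 d
q = ΔH / Σ(L/K) = 2.14 / 26.28 = 0.08142 m/d (same in every zone)
Zone A: v = q/n = 0.08142/0.09 = 0.9047 m/d → t_A = 517/0.9047 = 571.5 d
Zone B: v = q/n = 0.08142/0.12 = 0.6785 m/d → t_B = 456/0.6785 = 672.1 d
Total t = 571.5 + 672.1 = 1244 d
   = 1244 / 365 = 3.41 yr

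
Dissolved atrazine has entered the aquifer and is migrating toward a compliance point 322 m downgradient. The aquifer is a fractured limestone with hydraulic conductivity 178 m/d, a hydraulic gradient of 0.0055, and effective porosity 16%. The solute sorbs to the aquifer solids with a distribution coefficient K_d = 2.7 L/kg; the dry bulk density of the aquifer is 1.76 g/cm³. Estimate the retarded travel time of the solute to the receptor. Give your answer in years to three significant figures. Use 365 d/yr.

4.43 years

q = Ki = 178 × 0.0055 = 0.9790 m/d
Average linear velocity = 0.9790 / 0.16 = 6.119 m/d
Retardation R = 1 + ρ_b·K_d/n = 1 + 1.76×2.7/0.16 = 30.70
Contaminant velocity v_c = v/R = 6.119/30.70 = 0.1993 m/d
t = L/v_c = 322/0.1993 = 1616 d
   = 1616/365 = 4.43 yr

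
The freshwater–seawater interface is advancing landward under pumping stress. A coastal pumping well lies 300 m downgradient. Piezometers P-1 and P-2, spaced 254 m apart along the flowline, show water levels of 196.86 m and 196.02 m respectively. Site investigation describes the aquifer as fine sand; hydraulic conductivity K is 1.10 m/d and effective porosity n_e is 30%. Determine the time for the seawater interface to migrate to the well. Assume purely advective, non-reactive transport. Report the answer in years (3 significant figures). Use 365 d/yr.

67.8 years

Hydraulic gradient i = (196.86 − 196.02) / 254 = 0.84 / 254 = 0.003307
q = Ki = 1.10 × 0.003307 = 0.003638 m/d
v = Ki/n = 1.10·0.003307/0.30 = 0.01213 m/d
t = L / v = 300 / 0.01213 = 24740 d
   = 24740 / 365 = 67.8 yr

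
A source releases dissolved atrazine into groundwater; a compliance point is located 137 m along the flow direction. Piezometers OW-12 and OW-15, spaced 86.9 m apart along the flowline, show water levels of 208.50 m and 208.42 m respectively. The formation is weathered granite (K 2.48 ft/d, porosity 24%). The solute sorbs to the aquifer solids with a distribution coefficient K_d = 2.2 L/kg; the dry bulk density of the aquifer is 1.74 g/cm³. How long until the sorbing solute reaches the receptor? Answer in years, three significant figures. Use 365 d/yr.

2190 years

Hydraulic gradient i = (208.50 − 208.42) / 86.9 = 0.08 / 86.9 = 9.206e-4
K = 2.48 ft/d × 0.3048 = 0.7559 m/d
q = Ki = 0.7559 × 9.206e-4 = 6.959e-4 m/d
Seepage velocity v = q / n = 6.959e-4 / 0.24 = 0.002900 m/d
Retardation R = 1 + ρ_b·K_d/n = 1 + 1.74×2.2/0.24 = 16.95
Contaminant velocity v_c = v/R = 0.002900/16.95 = 1.711e-4 m/d
t = L/v_c = 137/1.711e-4 = 800900 d
   = 800900/365 = 2190 yr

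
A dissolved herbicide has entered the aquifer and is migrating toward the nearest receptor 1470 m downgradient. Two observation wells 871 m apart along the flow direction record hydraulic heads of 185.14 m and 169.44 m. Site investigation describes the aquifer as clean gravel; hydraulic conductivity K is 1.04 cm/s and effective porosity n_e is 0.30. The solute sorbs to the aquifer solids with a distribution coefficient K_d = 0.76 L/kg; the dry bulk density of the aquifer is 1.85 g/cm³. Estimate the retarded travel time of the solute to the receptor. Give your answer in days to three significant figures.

155 days

Hydraulic gradient i = (185.14 − 169.44) / 871 = 15.70 / 871 = 0.01803
K = 1.04 cm/s × 864 = 898.6 m/d
q = Ki = 898.6 × 0.01803 = 16.20 m/d
Average linear velocity = 16.20 / 0.30 = 53.99 m/d
Retardation R = 1 + ρ_b·K_d/n = 1 + 1.85×0.76/0.30 = 5.687
Contaminant velocity v_c = v/R = 53.99/5.687 = 9.494 m/d
t = L/v_c = 1470/9.494 = 154.8 d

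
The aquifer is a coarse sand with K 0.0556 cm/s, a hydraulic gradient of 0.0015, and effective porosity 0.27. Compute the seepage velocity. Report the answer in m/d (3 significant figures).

0.267 m/d

K = 0.0556 cm/s × 864 = 48.04 m/d
Darcy flux q = K·i = 48.04 × 0.0015 = 0.07206 m/d
v = Ki/n = 48.04·0.0015/0.27 = 0.2669 m/d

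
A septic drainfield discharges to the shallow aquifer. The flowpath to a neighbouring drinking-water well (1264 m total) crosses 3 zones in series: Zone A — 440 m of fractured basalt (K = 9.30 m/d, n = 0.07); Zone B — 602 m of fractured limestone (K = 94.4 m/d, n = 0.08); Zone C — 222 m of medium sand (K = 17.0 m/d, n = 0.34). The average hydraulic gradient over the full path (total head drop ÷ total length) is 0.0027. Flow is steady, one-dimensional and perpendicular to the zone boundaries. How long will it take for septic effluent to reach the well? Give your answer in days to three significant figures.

3020 days

Continuity: the same q passes through each zone, so ΔH = q·Σ(L_j/K_j) — the zones act as resistances in series.
Σ(L/K) = 440/9.30 + 602/94.4 + 222/17.0 = 47.31 + 6.377 + 13.06 = 66.75 d
K_eq = L_total / Σ(L/K) = 1264 / 66.75 = 18.94 m/d
q = K_eq · i = 18.94 × 0.0027 = 0.05113 m/d (same in every zone)
Zone A: v = q/n = 0.05113/0.07 = 0.7304 m/d → t_A = 440/0.7304 = 602.4 d
Zone B: v = q/n = 0.05113/0.08 = 0.6391 m/d → t_B = 602/0.6391 = 941.9 d
Zone C: v = q/n = 0.05113/0.34 = 0.1504 m/d → t_C = 222/0.1504 = 1476 d
Total t = 602.4 + 941.9 + 1476 = 3021 d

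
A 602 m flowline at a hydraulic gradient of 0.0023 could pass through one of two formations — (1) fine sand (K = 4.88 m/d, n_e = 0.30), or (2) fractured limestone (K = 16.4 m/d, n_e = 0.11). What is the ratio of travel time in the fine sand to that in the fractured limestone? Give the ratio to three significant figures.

9.17

Unit 1 (fine sand): v = 4.88×0.0023/0.30 = 0.03741 m/d, t = 602/0.03741 = 16090 d
Unit 2 (fractured limestone): v = 16.4×0.0023/0.11 = 0.3429 m/d, t = 602/0.3429 = 1756 d
t(fine sand) / t(fractured limestone) = 16090/1756 = 9.17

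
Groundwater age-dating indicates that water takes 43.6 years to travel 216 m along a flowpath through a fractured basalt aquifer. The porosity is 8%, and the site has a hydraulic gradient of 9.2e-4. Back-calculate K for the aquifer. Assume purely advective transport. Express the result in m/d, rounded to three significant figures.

t = 43.6 years = 15910 d
v = L / t = 216 / 15910 = 0.01357 m/d
K = v · n / i = 0.01357 × 0.08 / 9.2e-4 = 1.18 m/d

1.18 m/d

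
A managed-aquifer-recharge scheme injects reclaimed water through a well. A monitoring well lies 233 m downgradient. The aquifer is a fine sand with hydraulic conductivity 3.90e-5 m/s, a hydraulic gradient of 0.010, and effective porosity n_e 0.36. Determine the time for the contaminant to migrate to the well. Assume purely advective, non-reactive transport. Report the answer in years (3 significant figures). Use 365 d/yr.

K = 3.90e-5 m/s × 86400 s/d = 3.370 m/d
Darcy flux q = K·i = 3.370 × 0.010 = 0.03370 m/d
Average linear velocity = 0.03370 / 0.36 = 0.09360 m/d
t = L / v = 233 / 0.09360 = 2489 d
   = 2489 / 365 = 6.82 yr

6.82 years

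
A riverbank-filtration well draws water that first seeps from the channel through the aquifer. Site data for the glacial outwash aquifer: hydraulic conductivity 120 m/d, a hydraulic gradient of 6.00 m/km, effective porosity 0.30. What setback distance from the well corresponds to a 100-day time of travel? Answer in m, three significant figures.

Darcy flux q = K·i = 120 × 0.0060 = 0.7200 m/d
v = Ki/n = 120·0.0060/0.30 = 2.400 m/d
L = v × T = 2.400 × 100 = 240.0 m

240 m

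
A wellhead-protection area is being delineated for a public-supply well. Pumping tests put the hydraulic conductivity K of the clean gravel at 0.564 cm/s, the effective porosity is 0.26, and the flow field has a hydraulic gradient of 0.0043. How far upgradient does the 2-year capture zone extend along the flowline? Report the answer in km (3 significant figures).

5.88 km

K = 0.564 cm/s × 864 = 487.3 m/d
Darcy flux q = K·i = 487.3 × 0.0043 = 2.095 m/d
Average linear velocity = 2.095 / 0.26 = 8.059 m/d
T = 2 yr × 365 = 730 d
L = v × T = 8.059 × 730 = 5883 m
   = 5.88 km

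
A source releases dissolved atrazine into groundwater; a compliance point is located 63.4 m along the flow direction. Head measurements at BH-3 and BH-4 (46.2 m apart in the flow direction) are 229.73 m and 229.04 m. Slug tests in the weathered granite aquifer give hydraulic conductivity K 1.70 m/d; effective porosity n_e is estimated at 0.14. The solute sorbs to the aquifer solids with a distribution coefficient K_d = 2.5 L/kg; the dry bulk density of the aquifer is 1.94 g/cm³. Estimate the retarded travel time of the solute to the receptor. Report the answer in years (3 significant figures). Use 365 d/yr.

34.1 years

Hydraulic gradient i = (229.73 − 229.04) / 46.2 = 0.69 / 46.2 = 0.01494
q = Ki = 1.70 × 0.01494 = 0.02539 m/d
v = Ki/n = 1.70·0.01494/0.14 = 0.1814 m/d
Retardation R = 1 + ρ_b·K_d/n = 1 + 1.94×2.5/0.14 = 35.64
Contaminant velocity v_c = v/R = 0.1814/35.64 = 0.005088 m/d
t = L/v_c = 63.4/0.005088 = 12460 d
   = 12460/365 = 34.1 yr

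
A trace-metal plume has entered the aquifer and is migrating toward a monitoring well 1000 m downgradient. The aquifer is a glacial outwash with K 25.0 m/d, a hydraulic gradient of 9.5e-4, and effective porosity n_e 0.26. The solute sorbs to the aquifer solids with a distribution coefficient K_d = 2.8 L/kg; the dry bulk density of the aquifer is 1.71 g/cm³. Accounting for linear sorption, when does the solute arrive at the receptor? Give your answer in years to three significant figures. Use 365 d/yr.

582 years

q = Ki = 25.0 × 9.5e-4 = 0.02375 m/d
Average linear velocity = 0.02375 / 0.26 = 0.09135 m/d
Retardation R = 1 + ρ_b·K_d/n = 1 + 1.71×2.8/0.26 = 19.42
Contaminant velocity v_c = v/R = 0.09135/19.42 = 0.004705 m/d
t = L/v_c = 1000/0.004705 = 212500 d
   = 212500/365 = 582 yr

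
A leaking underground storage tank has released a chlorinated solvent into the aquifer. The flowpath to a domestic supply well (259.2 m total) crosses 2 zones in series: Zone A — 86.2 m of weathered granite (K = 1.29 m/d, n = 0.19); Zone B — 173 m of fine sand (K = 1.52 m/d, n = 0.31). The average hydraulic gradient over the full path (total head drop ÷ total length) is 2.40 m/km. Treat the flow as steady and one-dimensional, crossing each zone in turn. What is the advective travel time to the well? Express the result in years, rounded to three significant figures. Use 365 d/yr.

Steady 1-D flow in series ⇒ the Darcy flux q is identical in every zone and the zone head losses add (resistances L/K in series).
Σ(L/K) = 86.2/1.29 + 173/1.52 = 66.82 + 113.8 = 180.6 d
K_eq = L_total / Σ(L/K) = 259.2 / 180.6 = 1.435 m/d
q = K_eq · i = 1.435 × 0.0024 = 0.003444 m/d (same in every zone)
Zone A: v = q/n = 0.003444/0.19 = 0.01813 m/d → t_A = 86.2/0.01813 = 4756 d
Zone B: v = q/n = 0.003444/0.31 = 0.01111 m/d → t_B = 173/0.01111 = 15570 d
Total t = 4756 + 15570 = 20330 d
   = 20330 / 365 = 55.7 yr

55.7 years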